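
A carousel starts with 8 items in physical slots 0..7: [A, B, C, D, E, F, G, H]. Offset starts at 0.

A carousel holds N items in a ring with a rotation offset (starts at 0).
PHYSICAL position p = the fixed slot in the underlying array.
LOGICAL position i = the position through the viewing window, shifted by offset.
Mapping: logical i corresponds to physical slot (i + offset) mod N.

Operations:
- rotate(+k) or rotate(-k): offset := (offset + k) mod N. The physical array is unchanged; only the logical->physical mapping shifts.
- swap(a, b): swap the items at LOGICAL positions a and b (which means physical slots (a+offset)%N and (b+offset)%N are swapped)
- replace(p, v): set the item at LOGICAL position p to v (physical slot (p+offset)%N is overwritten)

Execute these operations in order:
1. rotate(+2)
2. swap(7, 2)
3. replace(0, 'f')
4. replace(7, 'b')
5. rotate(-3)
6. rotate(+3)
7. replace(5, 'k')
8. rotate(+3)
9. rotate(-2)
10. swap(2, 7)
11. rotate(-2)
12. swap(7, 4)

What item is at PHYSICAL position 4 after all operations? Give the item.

Answer: B

Derivation:
After op 1 (rotate(+2)): offset=2, physical=[A,B,C,D,E,F,G,H], logical=[C,D,E,F,G,H,A,B]
After op 2 (swap(7, 2)): offset=2, physical=[A,E,C,D,B,F,G,H], logical=[C,D,B,F,G,H,A,E]
After op 3 (replace(0, 'f')): offset=2, physical=[A,E,f,D,B,F,G,H], logical=[f,D,B,F,G,H,A,E]
After op 4 (replace(7, 'b')): offset=2, physical=[A,b,f,D,B,F,G,H], logical=[f,D,B,F,G,H,A,b]
After op 5 (rotate(-3)): offset=7, physical=[A,b,f,D,B,F,G,H], logical=[H,A,b,f,D,B,F,G]
After op 6 (rotate(+3)): offset=2, physical=[A,b,f,D,B,F,G,H], logical=[f,D,B,F,G,H,A,b]
After op 7 (replace(5, 'k')): offset=2, physical=[A,b,f,D,B,F,G,k], logical=[f,D,B,F,G,k,A,b]
After op 8 (rotate(+3)): offset=5, physical=[A,b,f,D,B,F,G,k], logical=[F,G,k,A,b,f,D,B]
After op 9 (rotate(-2)): offset=3, physical=[A,b,f,D,B,F,G,k], logical=[D,B,F,G,k,A,b,f]
After op 10 (swap(2, 7)): offset=3, physical=[A,b,F,D,B,f,G,k], logical=[D,B,f,G,k,A,b,F]
After op 11 (rotate(-2)): offset=1, physical=[A,b,F,D,B,f,G,k], logical=[b,F,D,B,f,G,k,A]
After op 12 (swap(7, 4)): offset=1, physical=[f,b,F,D,B,A,G,k], logical=[b,F,D,B,A,G,k,f]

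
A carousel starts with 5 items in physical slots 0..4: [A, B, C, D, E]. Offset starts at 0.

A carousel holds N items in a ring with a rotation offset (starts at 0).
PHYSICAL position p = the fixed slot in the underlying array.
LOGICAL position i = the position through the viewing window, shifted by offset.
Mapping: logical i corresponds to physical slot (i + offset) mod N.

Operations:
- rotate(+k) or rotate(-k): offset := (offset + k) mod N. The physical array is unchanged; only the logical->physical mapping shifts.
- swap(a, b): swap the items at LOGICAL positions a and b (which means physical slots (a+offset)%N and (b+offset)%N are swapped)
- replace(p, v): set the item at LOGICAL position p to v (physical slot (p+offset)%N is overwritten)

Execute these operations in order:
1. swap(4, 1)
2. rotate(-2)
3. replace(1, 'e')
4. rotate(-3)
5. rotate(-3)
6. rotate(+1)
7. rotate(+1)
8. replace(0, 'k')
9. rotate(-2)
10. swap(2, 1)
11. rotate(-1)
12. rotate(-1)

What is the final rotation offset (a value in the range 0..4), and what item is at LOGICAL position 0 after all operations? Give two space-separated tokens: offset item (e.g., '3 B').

After op 1 (swap(4, 1)): offset=0, physical=[A,E,C,D,B], logical=[A,E,C,D,B]
After op 2 (rotate(-2)): offset=3, physical=[A,E,C,D,B], logical=[D,B,A,E,C]
After op 3 (replace(1, 'e')): offset=3, physical=[A,E,C,D,e], logical=[D,e,A,E,C]
After op 4 (rotate(-3)): offset=0, physical=[A,E,C,D,e], logical=[A,E,C,D,e]
After op 5 (rotate(-3)): offset=2, physical=[A,E,C,D,e], logical=[C,D,e,A,E]
After op 6 (rotate(+1)): offset=3, physical=[A,E,C,D,e], logical=[D,e,A,E,C]
After op 7 (rotate(+1)): offset=4, physical=[A,E,C,D,e], logical=[e,A,E,C,D]
After op 8 (replace(0, 'k')): offset=4, physical=[A,E,C,D,k], logical=[k,A,E,C,D]
After op 9 (rotate(-2)): offset=2, physical=[A,E,C,D,k], logical=[C,D,k,A,E]
After op 10 (swap(2, 1)): offset=2, physical=[A,E,C,k,D], logical=[C,k,D,A,E]
After op 11 (rotate(-1)): offset=1, physical=[A,E,C,k,D], logical=[E,C,k,D,A]
After op 12 (rotate(-1)): offset=0, physical=[A,E,C,k,D], logical=[A,E,C,k,D]

Answer: 0 A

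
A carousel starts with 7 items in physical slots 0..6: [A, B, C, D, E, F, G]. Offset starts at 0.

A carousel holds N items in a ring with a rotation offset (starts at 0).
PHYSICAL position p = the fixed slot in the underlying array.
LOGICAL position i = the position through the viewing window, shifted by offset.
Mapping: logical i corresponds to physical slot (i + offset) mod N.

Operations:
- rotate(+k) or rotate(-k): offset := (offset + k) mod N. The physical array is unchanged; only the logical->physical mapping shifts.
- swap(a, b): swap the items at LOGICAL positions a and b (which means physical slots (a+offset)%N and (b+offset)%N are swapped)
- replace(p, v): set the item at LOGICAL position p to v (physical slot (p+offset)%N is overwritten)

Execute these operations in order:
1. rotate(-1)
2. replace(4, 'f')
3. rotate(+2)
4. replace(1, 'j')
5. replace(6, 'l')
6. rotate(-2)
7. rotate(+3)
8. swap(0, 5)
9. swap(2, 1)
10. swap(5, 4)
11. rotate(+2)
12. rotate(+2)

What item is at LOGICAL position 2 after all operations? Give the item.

Answer: B

Derivation:
After op 1 (rotate(-1)): offset=6, physical=[A,B,C,D,E,F,G], logical=[G,A,B,C,D,E,F]
After op 2 (replace(4, 'f')): offset=6, physical=[A,B,C,f,E,F,G], logical=[G,A,B,C,f,E,F]
After op 3 (rotate(+2)): offset=1, physical=[A,B,C,f,E,F,G], logical=[B,C,f,E,F,G,A]
After op 4 (replace(1, 'j')): offset=1, physical=[A,B,j,f,E,F,G], logical=[B,j,f,E,F,G,A]
After op 5 (replace(6, 'l')): offset=1, physical=[l,B,j,f,E,F,G], logical=[B,j,f,E,F,G,l]
After op 6 (rotate(-2)): offset=6, physical=[l,B,j,f,E,F,G], logical=[G,l,B,j,f,E,F]
After op 7 (rotate(+3)): offset=2, physical=[l,B,j,f,E,F,G], logical=[j,f,E,F,G,l,B]
After op 8 (swap(0, 5)): offset=2, physical=[j,B,l,f,E,F,G], logical=[l,f,E,F,G,j,B]
After op 9 (swap(2, 1)): offset=2, physical=[j,B,l,E,f,F,G], logical=[l,E,f,F,G,j,B]
After op 10 (swap(5, 4)): offset=2, physical=[G,B,l,E,f,F,j], logical=[l,E,f,F,j,G,B]
After op 11 (rotate(+2)): offset=4, physical=[G,B,l,E,f,F,j], logical=[f,F,j,G,B,l,E]
After op 12 (rotate(+2)): offset=6, physical=[G,B,l,E,f,F,j], logical=[j,G,B,l,E,f,F]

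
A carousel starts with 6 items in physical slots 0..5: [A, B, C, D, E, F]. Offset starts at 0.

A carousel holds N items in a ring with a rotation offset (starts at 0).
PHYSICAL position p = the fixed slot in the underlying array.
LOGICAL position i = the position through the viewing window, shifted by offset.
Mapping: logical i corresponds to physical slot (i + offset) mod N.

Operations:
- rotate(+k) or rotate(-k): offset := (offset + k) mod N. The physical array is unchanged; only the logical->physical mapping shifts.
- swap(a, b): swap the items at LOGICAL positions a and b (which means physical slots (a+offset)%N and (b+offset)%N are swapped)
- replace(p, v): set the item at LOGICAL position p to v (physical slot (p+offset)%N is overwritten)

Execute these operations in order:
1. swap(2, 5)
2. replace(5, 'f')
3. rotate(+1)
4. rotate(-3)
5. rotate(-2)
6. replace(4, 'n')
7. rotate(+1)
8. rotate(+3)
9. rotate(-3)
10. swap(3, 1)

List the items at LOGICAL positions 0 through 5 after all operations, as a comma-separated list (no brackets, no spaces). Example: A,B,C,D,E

Answer: D,n,f,E,B,F

Derivation:
After op 1 (swap(2, 5)): offset=0, physical=[A,B,F,D,E,C], logical=[A,B,F,D,E,C]
After op 2 (replace(5, 'f')): offset=0, physical=[A,B,F,D,E,f], logical=[A,B,F,D,E,f]
After op 3 (rotate(+1)): offset=1, physical=[A,B,F,D,E,f], logical=[B,F,D,E,f,A]
After op 4 (rotate(-3)): offset=4, physical=[A,B,F,D,E,f], logical=[E,f,A,B,F,D]
After op 5 (rotate(-2)): offset=2, physical=[A,B,F,D,E,f], logical=[F,D,E,f,A,B]
After op 6 (replace(4, 'n')): offset=2, physical=[n,B,F,D,E,f], logical=[F,D,E,f,n,B]
After op 7 (rotate(+1)): offset=3, physical=[n,B,F,D,E,f], logical=[D,E,f,n,B,F]
After op 8 (rotate(+3)): offset=0, physical=[n,B,F,D,E,f], logical=[n,B,F,D,E,f]
After op 9 (rotate(-3)): offset=3, physical=[n,B,F,D,E,f], logical=[D,E,f,n,B,F]
After op 10 (swap(3, 1)): offset=3, physical=[E,B,F,D,n,f], logical=[D,n,f,E,B,F]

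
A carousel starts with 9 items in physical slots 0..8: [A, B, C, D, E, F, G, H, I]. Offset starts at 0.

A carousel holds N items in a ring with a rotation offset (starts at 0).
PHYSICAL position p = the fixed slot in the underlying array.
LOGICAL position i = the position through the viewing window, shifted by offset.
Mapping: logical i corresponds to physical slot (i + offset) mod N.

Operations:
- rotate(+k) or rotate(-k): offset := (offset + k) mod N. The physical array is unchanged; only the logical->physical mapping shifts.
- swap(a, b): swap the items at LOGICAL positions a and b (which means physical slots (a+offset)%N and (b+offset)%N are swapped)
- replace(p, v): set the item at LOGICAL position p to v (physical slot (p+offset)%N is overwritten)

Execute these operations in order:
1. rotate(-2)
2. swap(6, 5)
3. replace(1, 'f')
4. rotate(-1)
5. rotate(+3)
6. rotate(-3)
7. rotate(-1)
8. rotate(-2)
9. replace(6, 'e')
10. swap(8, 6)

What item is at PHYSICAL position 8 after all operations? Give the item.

After op 1 (rotate(-2)): offset=7, physical=[A,B,C,D,E,F,G,H,I], logical=[H,I,A,B,C,D,E,F,G]
After op 2 (swap(6, 5)): offset=7, physical=[A,B,C,E,D,F,G,H,I], logical=[H,I,A,B,C,E,D,F,G]
After op 3 (replace(1, 'f')): offset=7, physical=[A,B,C,E,D,F,G,H,f], logical=[H,f,A,B,C,E,D,F,G]
After op 4 (rotate(-1)): offset=6, physical=[A,B,C,E,D,F,G,H,f], logical=[G,H,f,A,B,C,E,D,F]
After op 5 (rotate(+3)): offset=0, physical=[A,B,C,E,D,F,G,H,f], logical=[A,B,C,E,D,F,G,H,f]
After op 6 (rotate(-3)): offset=6, physical=[A,B,C,E,D,F,G,H,f], logical=[G,H,f,A,B,C,E,D,F]
After op 7 (rotate(-1)): offset=5, physical=[A,B,C,E,D,F,G,H,f], logical=[F,G,H,f,A,B,C,E,D]
After op 8 (rotate(-2)): offset=3, physical=[A,B,C,E,D,F,G,H,f], logical=[E,D,F,G,H,f,A,B,C]
After op 9 (replace(6, 'e')): offset=3, physical=[e,B,C,E,D,F,G,H,f], logical=[E,D,F,G,H,f,e,B,C]
After op 10 (swap(8, 6)): offset=3, physical=[C,B,e,E,D,F,G,H,f], logical=[E,D,F,G,H,f,C,B,e]

Answer: f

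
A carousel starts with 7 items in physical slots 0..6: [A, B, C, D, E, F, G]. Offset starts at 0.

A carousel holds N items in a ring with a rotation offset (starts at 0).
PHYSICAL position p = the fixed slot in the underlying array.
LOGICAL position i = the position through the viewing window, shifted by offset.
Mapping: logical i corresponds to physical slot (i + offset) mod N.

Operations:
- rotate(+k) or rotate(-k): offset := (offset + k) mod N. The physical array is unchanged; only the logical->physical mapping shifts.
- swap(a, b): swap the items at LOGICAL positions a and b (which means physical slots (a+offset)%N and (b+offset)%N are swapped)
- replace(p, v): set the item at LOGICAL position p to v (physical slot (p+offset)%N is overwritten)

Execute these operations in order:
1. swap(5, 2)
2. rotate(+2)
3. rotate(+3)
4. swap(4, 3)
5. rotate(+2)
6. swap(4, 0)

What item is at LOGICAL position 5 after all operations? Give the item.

Answer: C

Derivation:
After op 1 (swap(5, 2)): offset=0, physical=[A,B,F,D,E,C,G], logical=[A,B,F,D,E,C,G]
After op 2 (rotate(+2)): offset=2, physical=[A,B,F,D,E,C,G], logical=[F,D,E,C,G,A,B]
After op 3 (rotate(+3)): offset=5, physical=[A,B,F,D,E,C,G], logical=[C,G,A,B,F,D,E]
After op 4 (swap(4, 3)): offset=5, physical=[A,F,B,D,E,C,G], logical=[C,G,A,F,B,D,E]
After op 5 (rotate(+2)): offset=0, physical=[A,F,B,D,E,C,G], logical=[A,F,B,D,E,C,G]
After op 6 (swap(4, 0)): offset=0, physical=[E,F,B,D,A,C,G], logical=[E,F,B,D,A,C,G]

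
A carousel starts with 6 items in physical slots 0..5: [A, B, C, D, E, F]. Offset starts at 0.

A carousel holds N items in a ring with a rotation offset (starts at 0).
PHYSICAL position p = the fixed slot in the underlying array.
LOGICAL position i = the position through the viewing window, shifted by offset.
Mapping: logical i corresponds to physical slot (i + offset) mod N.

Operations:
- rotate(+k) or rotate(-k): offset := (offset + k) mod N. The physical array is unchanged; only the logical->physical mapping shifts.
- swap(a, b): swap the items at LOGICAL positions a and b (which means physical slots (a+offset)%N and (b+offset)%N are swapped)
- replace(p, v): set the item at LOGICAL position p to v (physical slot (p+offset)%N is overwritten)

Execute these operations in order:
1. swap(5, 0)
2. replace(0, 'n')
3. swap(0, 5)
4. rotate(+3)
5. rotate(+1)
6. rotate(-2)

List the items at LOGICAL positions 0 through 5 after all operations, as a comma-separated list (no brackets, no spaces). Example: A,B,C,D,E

After op 1 (swap(5, 0)): offset=0, physical=[F,B,C,D,E,A], logical=[F,B,C,D,E,A]
After op 2 (replace(0, 'n')): offset=0, physical=[n,B,C,D,E,A], logical=[n,B,C,D,E,A]
After op 3 (swap(0, 5)): offset=0, physical=[A,B,C,D,E,n], logical=[A,B,C,D,E,n]
After op 4 (rotate(+3)): offset=3, physical=[A,B,C,D,E,n], logical=[D,E,n,A,B,C]
After op 5 (rotate(+1)): offset=4, physical=[A,B,C,D,E,n], logical=[E,n,A,B,C,D]
After op 6 (rotate(-2)): offset=2, physical=[A,B,C,D,E,n], logical=[C,D,E,n,A,B]

Answer: C,D,E,n,A,B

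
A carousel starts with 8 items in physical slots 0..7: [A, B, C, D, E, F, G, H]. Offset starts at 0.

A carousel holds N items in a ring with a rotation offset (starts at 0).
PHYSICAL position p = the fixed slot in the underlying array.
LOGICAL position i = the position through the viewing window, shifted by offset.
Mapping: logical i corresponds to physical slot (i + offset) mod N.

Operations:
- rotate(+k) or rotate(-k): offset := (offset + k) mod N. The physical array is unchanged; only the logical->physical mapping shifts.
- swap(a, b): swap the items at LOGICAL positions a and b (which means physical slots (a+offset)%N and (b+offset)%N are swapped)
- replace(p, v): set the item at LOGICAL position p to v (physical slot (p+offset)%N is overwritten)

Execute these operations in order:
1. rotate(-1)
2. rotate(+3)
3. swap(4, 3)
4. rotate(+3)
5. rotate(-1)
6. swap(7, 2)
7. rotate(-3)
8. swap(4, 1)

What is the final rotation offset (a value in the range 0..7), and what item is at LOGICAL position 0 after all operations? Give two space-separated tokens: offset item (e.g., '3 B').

After op 1 (rotate(-1)): offset=7, physical=[A,B,C,D,E,F,G,H], logical=[H,A,B,C,D,E,F,G]
After op 2 (rotate(+3)): offset=2, physical=[A,B,C,D,E,F,G,H], logical=[C,D,E,F,G,H,A,B]
After op 3 (swap(4, 3)): offset=2, physical=[A,B,C,D,E,G,F,H], logical=[C,D,E,G,F,H,A,B]
After op 4 (rotate(+3)): offset=5, physical=[A,B,C,D,E,G,F,H], logical=[G,F,H,A,B,C,D,E]
After op 5 (rotate(-1)): offset=4, physical=[A,B,C,D,E,G,F,H], logical=[E,G,F,H,A,B,C,D]
After op 6 (swap(7, 2)): offset=4, physical=[A,B,C,F,E,G,D,H], logical=[E,G,D,H,A,B,C,F]
After op 7 (rotate(-3)): offset=1, physical=[A,B,C,F,E,G,D,H], logical=[B,C,F,E,G,D,H,A]
After op 8 (swap(4, 1)): offset=1, physical=[A,B,G,F,E,C,D,H], logical=[B,G,F,E,C,D,H,A]

Answer: 1 B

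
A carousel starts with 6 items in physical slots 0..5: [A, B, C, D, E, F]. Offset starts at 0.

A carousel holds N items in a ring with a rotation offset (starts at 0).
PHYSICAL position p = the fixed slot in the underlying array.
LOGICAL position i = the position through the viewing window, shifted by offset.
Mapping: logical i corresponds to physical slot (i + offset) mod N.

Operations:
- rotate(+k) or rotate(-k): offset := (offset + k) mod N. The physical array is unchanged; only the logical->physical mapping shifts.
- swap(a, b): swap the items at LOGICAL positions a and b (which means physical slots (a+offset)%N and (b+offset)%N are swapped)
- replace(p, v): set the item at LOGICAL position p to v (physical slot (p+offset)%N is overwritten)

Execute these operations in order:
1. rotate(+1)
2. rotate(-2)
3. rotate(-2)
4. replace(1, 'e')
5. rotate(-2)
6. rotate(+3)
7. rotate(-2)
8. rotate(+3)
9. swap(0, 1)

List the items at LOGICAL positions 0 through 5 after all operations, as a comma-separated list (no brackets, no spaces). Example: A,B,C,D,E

Answer: A,F,B,C,D,e

Derivation:
After op 1 (rotate(+1)): offset=1, physical=[A,B,C,D,E,F], logical=[B,C,D,E,F,A]
After op 2 (rotate(-2)): offset=5, physical=[A,B,C,D,E,F], logical=[F,A,B,C,D,E]
After op 3 (rotate(-2)): offset=3, physical=[A,B,C,D,E,F], logical=[D,E,F,A,B,C]
After op 4 (replace(1, 'e')): offset=3, physical=[A,B,C,D,e,F], logical=[D,e,F,A,B,C]
After op 5 (rotate(-2)): offset=1, physical=[A,B,C,D,e,F], logical=[B,C,D,e,F,A]
After op 6 (rotate(+3)): offset=4, physical=[A,B,C,D,e,F], logical=[e,F,A,B,C,D]
After op 7 (rotate(-2)): offset=2, physical=[A,B,C,D,e,F], logical=[C,D,e,F,A,B]
After op 8 (rotate(+3)): offset=5, physical=[A,B,C,D,e,F], logical=[F,A,B,C,D,e]
After op 9 (swap(0, 1)): offset=5, physical=[F,B,C,D,e,A], logical=[A,F,B,C,D,e]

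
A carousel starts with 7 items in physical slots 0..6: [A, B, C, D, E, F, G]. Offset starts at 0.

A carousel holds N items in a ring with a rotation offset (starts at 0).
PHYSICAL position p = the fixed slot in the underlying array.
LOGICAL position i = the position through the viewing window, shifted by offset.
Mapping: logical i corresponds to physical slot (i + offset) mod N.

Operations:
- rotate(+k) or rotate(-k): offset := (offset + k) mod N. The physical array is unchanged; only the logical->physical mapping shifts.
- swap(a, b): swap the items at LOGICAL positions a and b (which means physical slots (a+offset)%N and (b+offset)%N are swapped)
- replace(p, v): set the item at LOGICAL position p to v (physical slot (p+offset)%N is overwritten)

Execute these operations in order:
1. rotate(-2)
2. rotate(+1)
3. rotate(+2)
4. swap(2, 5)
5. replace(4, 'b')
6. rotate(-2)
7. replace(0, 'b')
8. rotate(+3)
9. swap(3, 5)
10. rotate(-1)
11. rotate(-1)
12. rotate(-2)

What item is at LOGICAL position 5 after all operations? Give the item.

Answer: G

Derivation:
After op 1 (rotate(-2)): offset=5, physical=[A,B,C,D,E,F,G], logical=[F,G,A,B,C,D,E]
After op 2 (rotate(+1)): offset=6, physical=[A,B,C,D,E,F,G], logical=[G,A,B,C,D,E,F]
After op 3 (rotate(+2)): offset=1, physical=[A,B,C,D,E,F,G], logical=[B,C,D,E,F,G,A]
After op 4 (swap(2, 5)): offset=1, physical=[A,B,C,G,E,F,D], logical=[B,C,G,E,F,D,A]
After op 5 (replace(4, 'b')): offset=1, physical=[A,B,C,G,E,b,D], logical=[B,C,G,E,b,D,A]
After op 6 (rotate(-2)): offset=6, physical=[A,B,C,G,E,b,D], logical=[D,A,B,C,G,E,b]
After op 7 (replace(0, 'b')): offset=6, physical=[A,B,C,G,E,b,b], logical=[b,A,B,C,G,E,b]
After op 8 (rotate(+3)): offset=2, physical=[A,B,C,G,E,b,b], logical=[C,G,E,b,b,A,B]
After op 9 (swap(3, 5)): offset=2, physical=[b,B,C,G,E,A,b], logical=[C,G,E,A,b,b,B]
After op 10 (rotate(-1)): offset=1, physical=[b,B,C,G,E,A,b], logical=[B,C,G,E,A,b,b]
After op 11 (rotate(-1)): offset=0, physical=[b,B,C,G,E,A,b], logical=[b,B,C,G,E,A,b]
After op 12 (rotate(-2)): offset=5, physical=[b,B,C,G,E,A,b], logical=[A,b,b,B,C,G,E]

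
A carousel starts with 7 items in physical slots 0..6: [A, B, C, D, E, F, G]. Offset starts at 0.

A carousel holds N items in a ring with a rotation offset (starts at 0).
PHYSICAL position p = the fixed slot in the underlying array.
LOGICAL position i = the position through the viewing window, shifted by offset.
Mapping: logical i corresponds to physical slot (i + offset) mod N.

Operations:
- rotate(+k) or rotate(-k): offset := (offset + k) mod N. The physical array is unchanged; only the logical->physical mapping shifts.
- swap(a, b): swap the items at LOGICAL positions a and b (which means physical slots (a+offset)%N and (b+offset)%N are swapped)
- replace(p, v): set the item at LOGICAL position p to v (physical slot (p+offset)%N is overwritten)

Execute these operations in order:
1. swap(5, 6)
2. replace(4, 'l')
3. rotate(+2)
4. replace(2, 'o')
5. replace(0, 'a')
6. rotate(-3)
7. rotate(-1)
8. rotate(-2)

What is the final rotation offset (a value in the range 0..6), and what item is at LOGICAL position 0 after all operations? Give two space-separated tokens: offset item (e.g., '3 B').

After op 1 (swap(5, 6)): offset=0, physical=[A,B,C,D,E,G,F], logical=[A,B,C,D,E,G,F]
After op 2 (replace(4, 'l')): offset=0, physical=[A,B,C,D,l,G,F], logical=[A,B,C,D,l,G,F]
After op 3 (rotate(+2)): offset=2, physical=[A,B,C,D,l,G,F], logical=[C,D,l,G,F,A,B]
After op 4 (replace(2, 'o')): offset=2, physical=[A,B,C,D,o,G,F], logical=[C,D,o,G,F,A,B]
After op 5 (replace(0, 'a')): offset=2, physical=[A,B,a,D,o,G,F], logical=[a,D,o,G,F,A,B]
After op 6 (rotate(-3)): offset=6, physical=[A,B,a,D,o,G,F], logical=[F,A,B,a,D,o,G]
After op 7 (rotate(-1)): offset=5, physical=[A,B,a,D,o,G,F], logical=[G,F,A,B,a,D,o]
After op 8 (rotate(-2)): offset=3, physical=[A,B,a,D,o,G,F], logical=[D,o,G,F,A,B,a]

Answer: 3 D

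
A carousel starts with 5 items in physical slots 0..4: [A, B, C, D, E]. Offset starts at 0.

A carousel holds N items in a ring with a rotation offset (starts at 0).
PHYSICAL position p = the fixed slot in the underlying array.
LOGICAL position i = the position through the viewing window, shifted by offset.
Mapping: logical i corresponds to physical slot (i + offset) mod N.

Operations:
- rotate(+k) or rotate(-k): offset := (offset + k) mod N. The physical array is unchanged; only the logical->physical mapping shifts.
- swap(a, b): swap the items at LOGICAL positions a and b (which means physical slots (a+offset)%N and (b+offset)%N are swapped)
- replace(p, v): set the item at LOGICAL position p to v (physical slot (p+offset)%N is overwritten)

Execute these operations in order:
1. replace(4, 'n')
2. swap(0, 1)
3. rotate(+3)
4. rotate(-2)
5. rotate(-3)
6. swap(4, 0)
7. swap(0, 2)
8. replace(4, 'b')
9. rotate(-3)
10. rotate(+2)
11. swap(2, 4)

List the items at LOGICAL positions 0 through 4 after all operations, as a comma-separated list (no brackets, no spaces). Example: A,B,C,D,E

After op 1 (replace(4, 'n')): offset=0, physical=[A,B,C,D,n], logical=[A,B,C,D,n]
After op 2 (swap(0, 1)): offset=0, physical=[B,A,C,D,n], logical=[B,A,C,D,n]
After op 3 (rotate(+3)): offset=3, physical=[B,A,C,D,n], logical=[D,n,B,A,C]
After op 4 (rotate(-2)): offset=1, physical=[B,A,C,D,n], logical=[A,C,D,n,B]
After op 5 (rotate(-3)): offset=3, physical=[B,A,C,D,n], logical=[D,n,B,A,C]
After op 6 (swap(4, 0)): offset=3, physical=[B,A,D,C,n], logical=[C,n,B,A,D]
After op 7 (swap(0, 2)): offset=3, physical=[C,A,D,B,n], logical=[B,n,C,A,D]
After op 8 (replace(4, 'b')): offset=3, physical=[C,A,b,B,n], logical=[B,n,C,A,b]
After op 9 (rotate(-3)): offset=0, physical=[C,A,b,B,n], logical=[C,A,b,B,n]
After op 10 (rotate(+2)): offset=2, physical=[C,A,b,B,n], logical=[b,B,n,C,A]
After op 11 (swap(2, 4)): offset=2, physical=[C,n,b,B,A], logical=[b,B,A,C,n]

Answer: b,B,A,C,n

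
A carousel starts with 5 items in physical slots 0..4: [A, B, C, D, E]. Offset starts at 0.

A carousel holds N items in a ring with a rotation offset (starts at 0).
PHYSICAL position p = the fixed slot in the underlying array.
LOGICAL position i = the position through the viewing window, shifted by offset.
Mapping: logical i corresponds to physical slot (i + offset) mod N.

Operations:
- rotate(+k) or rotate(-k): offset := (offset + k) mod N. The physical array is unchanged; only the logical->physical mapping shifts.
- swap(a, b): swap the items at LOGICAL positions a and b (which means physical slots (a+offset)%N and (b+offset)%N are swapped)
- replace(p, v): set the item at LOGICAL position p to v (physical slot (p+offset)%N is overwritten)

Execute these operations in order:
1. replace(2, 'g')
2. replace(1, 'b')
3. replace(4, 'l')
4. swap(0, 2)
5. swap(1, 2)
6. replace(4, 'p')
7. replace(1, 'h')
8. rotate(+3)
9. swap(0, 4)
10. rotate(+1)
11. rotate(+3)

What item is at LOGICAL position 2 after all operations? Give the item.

After op 1 (replace(2, 'g')): offset=0, physical=[A,B,g,D,E], logical=[A,B,g,D,E]
After op 2 (replace(1, 'b')): offset=0, physical=[A,b,g,D,E], logical=[A,b,g,D,E]
After op 3 (replace(4, 'l')): offset=0, physical=[A,b,g,D,l], logical=[A,b,g,D,l]
After op 4 (swap(0, 2)): offset=0, physical=[g,b,A,D,l], logical=[g,b,A,D,l]
After op 5 (swap(1, 2)): offset=0, physical=[g,A,b,D,l], logical=[g,A,b,D,l]
After op 6 (replace(4, 'p')): offset=0, physical=[g,A,b,D,p], logical=[g,A,b,D,p]
After op 7 (replace(1, 'h')): offset=0, physical=[g,h,b,D,p], logical=[g,h,b,D,p]
After op 8 (rotate(+3)): offset=3, physical=[g,h,b,D,p], logical=[D,p,g,h,b]
After op 9 (swap(0, 4)): offset=3, physical=[g,h,D,b,p], logical=[b,p,g,h,D]
After op 10 (rotate(+1)): offset=4, physical=[g,h,D,b,p], logical=[p,g,h,D,b]
After op 11 (rotate(+3)): offset=2, physical=[g,h,D,b,p], logical=[D,b,p,g,h]

Answer: p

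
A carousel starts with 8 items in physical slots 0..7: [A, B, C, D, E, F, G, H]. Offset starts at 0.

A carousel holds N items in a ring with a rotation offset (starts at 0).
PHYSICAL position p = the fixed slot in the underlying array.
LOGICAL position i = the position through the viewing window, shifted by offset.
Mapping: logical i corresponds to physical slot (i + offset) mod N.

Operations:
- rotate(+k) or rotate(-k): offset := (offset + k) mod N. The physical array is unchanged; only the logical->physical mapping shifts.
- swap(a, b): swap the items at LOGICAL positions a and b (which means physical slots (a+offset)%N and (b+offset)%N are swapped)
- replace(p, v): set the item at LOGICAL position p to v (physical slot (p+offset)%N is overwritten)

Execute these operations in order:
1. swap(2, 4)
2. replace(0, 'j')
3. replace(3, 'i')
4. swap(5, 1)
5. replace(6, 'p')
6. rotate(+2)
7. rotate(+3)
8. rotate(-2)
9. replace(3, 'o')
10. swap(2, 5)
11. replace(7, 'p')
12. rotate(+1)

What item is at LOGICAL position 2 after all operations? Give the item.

Answer: o

Derivation:
After op 1 (swap(2, 4)): offset=0, physical=[A,B,E,D,C,F,G,H], logical=[A,B,E,D,C,F,G,H]
After op 2 (replace(0, 'j')): offset=0, physical=[j,B,E,D,C,F,G,H], logical=[j,B,E,D,C,F,G,H]
After op 3 (replace(3, 'i')): offset=0, physical=[j,B,E,i,C,F,G,H], logical=[j,B,E,i,C,F,G,H]
After op 4 (swap(5, 1)): offset=0, physical=[j,F,E,i,C,B,G,H], logical=[j,F,E,i,C,B,G,H]
After op 5 (replace(6, 'p')): offset=0, physical=[j,F,E,i,C,B,p,H], logical=[j,F,E,i,C,B,p,H]
After op 6 (rotate(+2)): offset=2, physical=[j,F,E,i,C,B,p,H], logical=[E,i,C,B,p,H,j,F]
After op 7 (rotate(+3)): offset=5, physical=[j,F,E,i,C,B,p,H], logical=[B,p,H,j,F,E,i,C]
After op 8 (rotate(-2)): offset=3, physical=[j,F,E,i,C,B,p,H], logical=[i,C,B,p,H,j,F,E]
After op 9 (replace(3, 'o')): offset=3, physical=[j,F,E,i,C,B,o,H], logical=[i,C,B,o,H,j,F,E]
After op 10 (swap(2, 5)): offset=3, physical=[B,F,E,i,C,j,o,H], logical=[i,C,j,o,H,B,F,E]
After op 11 (replace(7, 'p')): offset=3, physical=[B,F,p,i,C,j,o,H], logical=[i,C,j,o,H,B,F,p]
After op 12 (rotate(+1)): offset=4, physical=[B,F,p,i,C,j,o,H], logical=[C,j,o,H,B,F,p,i]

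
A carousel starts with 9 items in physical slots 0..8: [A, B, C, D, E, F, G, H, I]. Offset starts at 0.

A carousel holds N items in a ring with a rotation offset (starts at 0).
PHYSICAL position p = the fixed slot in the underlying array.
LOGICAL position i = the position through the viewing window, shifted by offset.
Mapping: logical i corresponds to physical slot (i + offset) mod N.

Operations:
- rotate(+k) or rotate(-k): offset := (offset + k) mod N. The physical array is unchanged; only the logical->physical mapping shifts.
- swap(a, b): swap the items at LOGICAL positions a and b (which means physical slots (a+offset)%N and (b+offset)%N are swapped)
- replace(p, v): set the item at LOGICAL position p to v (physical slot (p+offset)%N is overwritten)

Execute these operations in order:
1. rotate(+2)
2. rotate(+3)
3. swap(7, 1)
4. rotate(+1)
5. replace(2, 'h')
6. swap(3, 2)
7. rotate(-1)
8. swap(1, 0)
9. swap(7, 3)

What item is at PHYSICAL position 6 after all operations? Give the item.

Answer: F

Derivation:
After op 1 (rotate(+2)): offset=2, physical=[A,B,C,D,E,F,G,H,I], logical=[C,D,E,F,G,H,I,A,B]
After op 2 (rotate(+3)): offset=5, physical=[A,B,C,D,E,F,G,H,I], logical=[F,G,H,I,A,B,C,D,E]
After op 3 (swap(7, 1)): offset=5, physical=[A,B,C,G,E,F,D,H,I], logical=[F,D,H,I,A,B,C,G,E]
After op 4 (rotate(+1)): offset=6, physical=[A,B,C,G,E,F,D,H,I], logical=[D,H,I,A,B,C,G,E,F]
After op 5 (replace(2, 'h')): offset=6, physical=[A,B,C,G,E,F,D,H,h], logical=[D,H,h,A,B,C,G,E,F]
After op 6 (swap(3, 2)): offset=6, physical=[h,B,C,G,E,F,D,H,A], logical=[D,H,A,h,B,C,G,E,F]
After op 7 (rotate(-1)): offset=5, physical=[h,B,C,G,E,F,D,H,A], logical=[F,D,H,A,h,B,C,G,E]
After op 8 (swap(1, 0)): offset=5, physical=[h,B,C,G,E,D,F,H,A], logical=[D,F,H,A,h,B,C,G,E]
After op 9 (swap(7, 3)): offset=5, physical=[h,B,C,A,E,D,F,H,G], logical=[D,F,H,G,h,B,C,A,E]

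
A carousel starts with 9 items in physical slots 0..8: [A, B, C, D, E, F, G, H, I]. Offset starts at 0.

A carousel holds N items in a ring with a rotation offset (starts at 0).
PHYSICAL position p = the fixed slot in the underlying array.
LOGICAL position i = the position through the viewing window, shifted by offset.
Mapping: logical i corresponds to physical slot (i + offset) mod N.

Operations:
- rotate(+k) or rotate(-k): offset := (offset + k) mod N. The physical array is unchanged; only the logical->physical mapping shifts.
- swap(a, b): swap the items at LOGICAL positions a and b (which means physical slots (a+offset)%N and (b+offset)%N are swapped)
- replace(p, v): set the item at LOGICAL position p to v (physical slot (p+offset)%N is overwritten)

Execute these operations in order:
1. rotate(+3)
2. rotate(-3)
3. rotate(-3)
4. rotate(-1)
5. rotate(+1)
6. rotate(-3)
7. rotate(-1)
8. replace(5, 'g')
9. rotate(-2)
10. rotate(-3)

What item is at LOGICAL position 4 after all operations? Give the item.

After op 1 (rotate(+3)): offset=3, physical=[A,B,C,D,E,F,G,H,I], logical=[D,E,F,G,H,I,A,B,C]
After op 2 (rotate(-3)): offset=0, physical=[A,B,C,D,E,F,G,H,I], logical=[A,B,C,D,E,F,G,H,I]
After op 3 (rotate(-3)): offset=6, physical=[A,B,C,D,E,F,G,H,I], logical=[G,H,I,A,B,C,D,E,F]
After op 4 (rotate(-1)): offset=5, physical=[A,B,C,D,E,F,G,H,I], logical=[F,G,H,I,A,B,C,D,E]
After op 5 (rotate(+1)): offset=6, physical=[A,B,C,D,E,F,G,H,I], logical=[G,H,I,A,B,C,D,E,F]
After op 6 (rotate(-3)): offset=3, physical=[A,B,C,D,E,F,G,H,I], logical=[D,E,F,G,H,I,A,B,C]
After op 7 (rotate(-1)): offset=2, physical=[A,B,C,D,E,F,G,H,I], logical=[C,D,E,F,G,H,I,A,B]
After op 8 (replace(5, 'g')): offset=2, physical=[A,B,C,D,E,F,G,g,I], logical=[C,D,E,F,G,g,I,A,B]
After op 9 (rotate(-2)): offset=0, physical=[A,B,C,D,E,F,G,g,I], logical=[A,B,C,D,E,F,G,g,I]
After op 10 (rotate(-3)): offset=6, physical=[A,B,C,D,E,F,G,g,I], logical=[G,g,I,A,B,C,D,E,F]

Answer: B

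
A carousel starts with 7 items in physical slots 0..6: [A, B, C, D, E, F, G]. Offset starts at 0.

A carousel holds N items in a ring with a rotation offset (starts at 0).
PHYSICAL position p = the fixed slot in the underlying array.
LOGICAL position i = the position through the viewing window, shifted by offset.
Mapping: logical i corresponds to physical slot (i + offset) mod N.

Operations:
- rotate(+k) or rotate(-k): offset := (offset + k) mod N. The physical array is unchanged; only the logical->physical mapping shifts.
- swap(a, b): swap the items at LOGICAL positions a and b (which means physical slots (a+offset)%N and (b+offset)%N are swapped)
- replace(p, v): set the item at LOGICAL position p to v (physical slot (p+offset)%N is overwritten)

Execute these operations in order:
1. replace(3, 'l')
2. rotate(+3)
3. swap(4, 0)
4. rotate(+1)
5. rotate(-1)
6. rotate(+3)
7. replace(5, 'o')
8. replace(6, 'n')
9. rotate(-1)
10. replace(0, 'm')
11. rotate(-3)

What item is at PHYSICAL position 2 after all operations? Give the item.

Answer: C

Derivation:
After op 1 (replace(3, 'l')): offset=0, physical=[A,B,C,l,E,F,G], logical=[A,B,C,l,E,F,G]
After op 2 (rotate(+3)): offset=3, physical=[A,B,C,l,E,F,G], logical=[l,E,F,G,A,B,C]
After op 3 (swap(4, 0)): offset=3, physical=[l,B,C,A,E,F,G], logical=[A,E,F,G,l,B,C]
After op 4 (rotate(+1)): offset=4, physical=[l,B,C,A,E,F,G], logical=[E,F,G,l,B,C,A]
After op 5 (rotate(-1)): offset=3, physical=[l,B,C,A,E,F,G], logical=[A,E,F,G,l,B,C]
After op 6 (rotate(+3)): offset=6, physical=[l,B,C,A,E,F,G], logical=[G,l,B,C,A,E,F]
After op 7 (replace(5, 'o')): offset=6, physical=[l,B,C,A,o,F,G], logical=[G,l,B,C,A,o,F]
After op 8 (replace(6, 'n')): offset=6, physical=[l,B,C,A,o,n,G], logical=[G,l,B,C,A,o,n]
After op 9 (rotate(-1)): offset=5, physical=[l,B,C,A,o,n,G], logical=[n,G,l,B,C,A,o]
After op 10 (replace(0, 'm')): offset=5, physical=[l,B,C,A,o,m,G], logical=[m,G,l,B,C,A,o]
After op 11 (rotate(-3)): offset=2, physical=[l,B,C,A,o,m,G], logical=[C,A,o,m,G,l,B]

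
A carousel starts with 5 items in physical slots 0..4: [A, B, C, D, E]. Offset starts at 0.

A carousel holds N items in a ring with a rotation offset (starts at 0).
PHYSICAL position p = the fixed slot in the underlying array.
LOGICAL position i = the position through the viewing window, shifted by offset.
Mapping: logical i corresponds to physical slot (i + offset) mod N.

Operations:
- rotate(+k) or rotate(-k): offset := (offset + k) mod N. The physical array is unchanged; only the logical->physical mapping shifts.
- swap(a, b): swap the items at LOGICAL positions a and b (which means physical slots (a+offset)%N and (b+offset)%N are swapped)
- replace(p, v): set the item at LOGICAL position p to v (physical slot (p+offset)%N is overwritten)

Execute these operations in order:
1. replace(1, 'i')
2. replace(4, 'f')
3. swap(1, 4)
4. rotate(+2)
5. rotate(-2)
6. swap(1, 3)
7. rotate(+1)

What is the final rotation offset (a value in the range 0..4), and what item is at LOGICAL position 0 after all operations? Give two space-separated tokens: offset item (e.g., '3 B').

After op 1 (replace(1, 'i')): offset=0, physical=[A,i,C,D,E], logical=[A,i,C,D,E]
After op 2 (replace(4, 'f')): offset=0, physical=[A,i,C,D,f], logical=[A,i,C,D,f]
After op 3 (swap(1, 4)): offset=0, physical=[A,f,C,D,i], logical=[A,f,C,D,i]
After op 4 (rotate(+2)): offset=2, physical=[A,f,C,D,i], logical=[C,D,i,A,f]
After op 5 (rotate(-2)): offset=0, physical=[A,f,C,D,i], logical=[A,f,C,D,i]
After op 6 (swap(1, 3)): offset=0, physical=[A,D,C,f,i], logical=[A,D,C,f,i]
After op 7 (rotate(+1)): offset=1, physical=[A,D,C,f,i], logical=[D,C,f,i,A]

Answer: 1 D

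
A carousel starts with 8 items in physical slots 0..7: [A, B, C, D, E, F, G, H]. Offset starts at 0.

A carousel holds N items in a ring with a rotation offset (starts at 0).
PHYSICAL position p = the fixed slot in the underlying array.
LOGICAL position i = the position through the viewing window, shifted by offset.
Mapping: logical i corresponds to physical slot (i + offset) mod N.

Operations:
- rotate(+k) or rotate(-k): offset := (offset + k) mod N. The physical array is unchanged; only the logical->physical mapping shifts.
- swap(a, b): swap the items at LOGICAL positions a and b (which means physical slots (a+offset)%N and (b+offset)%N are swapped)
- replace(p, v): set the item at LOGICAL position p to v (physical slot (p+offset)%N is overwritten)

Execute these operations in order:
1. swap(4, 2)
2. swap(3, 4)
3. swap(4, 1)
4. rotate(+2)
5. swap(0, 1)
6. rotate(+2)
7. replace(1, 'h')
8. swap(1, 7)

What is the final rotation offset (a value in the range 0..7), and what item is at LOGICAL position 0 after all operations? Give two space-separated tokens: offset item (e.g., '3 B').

Answer: 4 B

Derivation:
After op 1 (swap(4, 2)): offset=0, physical=[A,B,E,D,C,F,G,H], logical=[A,B,E,D,C,F,G,H]
After op 2 (swap(3, 4)): offset=0, physical=[A,B,E,C,D,F,G,H], logical=[A,B,E,C,D,F,G,H]
After op 3 (swap(4, 1)): offset=0, physical=[A,D,E,C,B,F,G,H], logical=[A,D,E,C,B,F,G,H]
After op 4 (rotate(+2)): offset=2, physical=[A,D,E,C,B,F,G,H], logical=[E,C,B,F,G,H,A,D]
After op 5 (swap(0, 1)): offset=2, physical=[A,D,C,E,B,F,G,H], logical=[C,E,B,F,G,H,A,D]
After op 6 (rotate(+2)): offset=4, physical=[A,D,C,E,B,F,G,H], logical=[B,F,G,H,A,D,C,E]
After op 7 (replace(1, 'h')): offset=4, physical=[A,D,C,E,B,h,G,H], logical=[B,h,G,H,A,D,C,E]
After op 8 (swap(1, 7)): offset=4, physical=[A,D,C,h,B,E,G,H], logical=[B,E,G,H,A,D,C,h]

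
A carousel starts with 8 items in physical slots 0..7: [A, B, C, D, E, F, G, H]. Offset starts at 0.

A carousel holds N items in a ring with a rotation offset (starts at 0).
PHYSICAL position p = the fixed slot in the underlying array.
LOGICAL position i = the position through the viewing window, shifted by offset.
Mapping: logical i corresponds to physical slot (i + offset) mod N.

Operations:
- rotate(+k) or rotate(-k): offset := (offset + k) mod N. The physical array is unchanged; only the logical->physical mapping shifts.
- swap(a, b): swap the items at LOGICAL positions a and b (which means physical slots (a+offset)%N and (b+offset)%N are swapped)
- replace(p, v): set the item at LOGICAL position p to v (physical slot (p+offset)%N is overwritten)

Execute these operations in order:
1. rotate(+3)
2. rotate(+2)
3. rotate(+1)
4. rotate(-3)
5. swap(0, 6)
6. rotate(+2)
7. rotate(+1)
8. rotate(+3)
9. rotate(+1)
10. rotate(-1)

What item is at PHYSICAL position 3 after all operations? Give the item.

Answer: B

Derivation:
After op 1 (rotate(+3)): offset=3, physical=[A,B,C,D,E,F,G,H], logical=[D,E,F,G,H,A,B,C]
After op 2 (rotate(+2)): offset=5, physical=[A,B,C,D,E,F,G,H], logical=[F,G,H,A,B,C,D,E]
After op 3 (rotate(+1)): offset=6, physical=[A,B,C,D,E,F,G,H], logical=[G,H,A,B,C,D,E,F]
After op 4 (rotate(-3)): offset=3, physical=[A,B,C,D,E,F,G,H], logical=[D,E,F,G,H,A,B,C]
After op 5 (swap(0, 6)): offset=3, physical=[A,D,C,B,E,F,G,H], logical=[B,E,F,G,H,A,D,C]
After op 6 (rotate(+2)): offset=5, physical=[A,D,C,B,E,F,G,H], logical=[F,G,H,A,D,C,B,E]
After op 7 (rotate(+1)): offset=6, physical=[A,D,C,B,E,F,G,H], logical=[G,H,A,D,C,B,E,F]
After op 8 (rotate(+3)): offset=1, physical=[A,D,C,B,E,F,G,H], logical=[D,C,B,E,F,G,H,A]
After op 9 (rotate(+1)): offset=2, physical=[A,D,C,B,E,F,G,H], logical=[C,B,E,F,G,H,A,D]
After op 10 (rotate(-1)): offset=1, physical=[A,D,C,B,E,F,G,H], logical=[D,C,B,E,F,G,H,A]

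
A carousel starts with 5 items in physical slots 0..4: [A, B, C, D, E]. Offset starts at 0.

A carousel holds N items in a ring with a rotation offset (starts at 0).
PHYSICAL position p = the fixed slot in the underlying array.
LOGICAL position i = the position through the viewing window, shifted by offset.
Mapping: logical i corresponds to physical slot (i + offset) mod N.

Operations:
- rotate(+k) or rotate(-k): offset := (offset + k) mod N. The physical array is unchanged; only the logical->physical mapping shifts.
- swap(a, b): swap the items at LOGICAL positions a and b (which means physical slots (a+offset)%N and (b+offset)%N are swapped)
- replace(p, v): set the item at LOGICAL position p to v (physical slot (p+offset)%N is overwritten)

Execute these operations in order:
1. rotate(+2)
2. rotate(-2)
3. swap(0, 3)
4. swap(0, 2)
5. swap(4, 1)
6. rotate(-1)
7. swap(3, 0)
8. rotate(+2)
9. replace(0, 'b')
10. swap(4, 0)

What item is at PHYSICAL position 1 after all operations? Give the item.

After op 1 (rotate(+2)): offset=2, physical=[A,B,C,D,E], logical=[C,D,E,A,B]
After op 2 (rotate(-2)): offset=0, physical=[A,B,C,D,E], logical=[A,B,C,D,E]
After op 3 (swap(0, 3)): offset=0, physical=[D,B,C,A,E], logical=[D,B,C,A,E]
After op 4 (swap(0, 2)): offset=0, physical=[C,B,D,A,E], logical=[C,B,D,A,E]
After op 5 (swap(4, 1)): offset=0, physical=[C,E,D,A,B], logical=[C,E,D,A,B]
After op 6 (rotate(-1)): offset=4, physical=[C,E,D,A,B], logical=[B,C,E,D,A]
After op 7 (swap(3, 0)): offset=4, physical=[C,E,B,A,D], logical=[D,C,E,B,A]
After op 8 (rotate(+2)): offset=1, physical=[C,E,B,A,D], logical=[E,B,A,D,C]
After op 9 (replace(0, 'b')): offset=1, physical=[C,b,B,A,D], logical=[b,B,A,D,C]
After op 10 (swap(4, 0)): offset=1, physical=[b,C,B,A,D], logical=[C,B,A,D,b]

Answer: C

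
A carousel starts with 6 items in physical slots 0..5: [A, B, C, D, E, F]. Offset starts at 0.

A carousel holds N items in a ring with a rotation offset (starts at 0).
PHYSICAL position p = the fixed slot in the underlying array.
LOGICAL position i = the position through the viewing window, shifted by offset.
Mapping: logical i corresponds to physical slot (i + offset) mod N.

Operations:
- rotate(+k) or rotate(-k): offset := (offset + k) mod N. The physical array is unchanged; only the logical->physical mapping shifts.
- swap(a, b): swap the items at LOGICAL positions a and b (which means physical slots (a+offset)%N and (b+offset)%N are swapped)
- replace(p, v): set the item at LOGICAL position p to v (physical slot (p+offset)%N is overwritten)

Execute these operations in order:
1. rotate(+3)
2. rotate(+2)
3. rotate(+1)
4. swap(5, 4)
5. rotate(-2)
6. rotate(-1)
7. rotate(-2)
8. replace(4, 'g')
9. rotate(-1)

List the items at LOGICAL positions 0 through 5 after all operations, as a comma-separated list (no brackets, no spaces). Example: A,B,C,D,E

After op 1 (rotate(+3)): offset=3, physical=[A,B,C,D,E,F], logical=[D,E,F,A,B,C]
After op 2 (rotate(+2)): offset=5, physical=[A,B,C,D,E,F], logical=[F,A,B,C,D,E]
After op 3 (rotate(+1)): offset=0, physical=[A,B,C,D,E,F], logical=[A,B,C,D,E,F]
After op 4 (swap(5, 4)): offset=0, physical=[A,B,C,D,F,E], logical=[A,B,C,D,F,E]
After op 5 (rotate(-2)): offset=4, physical=[A,B,C,D,F,E], logical=[F,E,A,B,C,D]
After op 6 (rotate(-1)): offset=3, physical=[A,B,C,D,F,E], logical=[D,F,E,A,B,C]
After op 7 (rotate(-2)): offset=1, physical=[A,B,C,D,F,E], logical=[B,C,D,F,E,A]
After op 8 (replace(4, 'g')): offset=1, physical=[A,B,C,D,F,g], logical=[B,C,D,F,g,A]
After op 9 (rotate(-1)): offset=0, physical=[A,B,C,D,F,g], logical=[A,B,C,D,F,g]

Answer: A,B,C,D,F,g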